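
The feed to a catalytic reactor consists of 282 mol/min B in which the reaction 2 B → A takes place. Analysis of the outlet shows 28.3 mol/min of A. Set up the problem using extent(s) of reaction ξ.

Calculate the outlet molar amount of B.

For A: n = n₀ + 1ξ → 28.3 = 0 + 1ξ, giving ξ = 28.3 mol/min.
Outlet amounts (n = n₀ + ν ξ):
  B: 282 − 2(28.3) = 225.4
  A: 0 + 1(28.3) = 28.3

225 mol/min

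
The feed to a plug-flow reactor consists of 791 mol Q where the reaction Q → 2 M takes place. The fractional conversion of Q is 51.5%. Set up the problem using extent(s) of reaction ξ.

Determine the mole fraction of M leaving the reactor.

Q reacted = 0.515 × 791 = 407.4 mol; ν_Q = −1, so ξ = 407.4/1 = 407.4 mol.
Outlet amounts (n = n₀ + ν ξ):
  Q: 791 − 1(407.4) = 383.6
  M: 0 + 2(407.4) = 814.7
Total out = 1198 mol; y_M = 814.7 / 1198 = 0.6799.

0.68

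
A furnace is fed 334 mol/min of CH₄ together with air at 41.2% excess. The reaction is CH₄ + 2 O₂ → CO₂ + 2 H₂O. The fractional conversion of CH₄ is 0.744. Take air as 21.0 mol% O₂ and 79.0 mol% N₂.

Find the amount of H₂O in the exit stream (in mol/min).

Stoichiometric O₂ = 2 × 334 = 668 mol/min; O₂ fed = 668 × 1.412 = 943.2 mol/min.
N₂ fed = 943.2 × 79/21 = 3548 mol/min.
Fuel reacted = 0.744 × 334 → ξ = 248.5 mol/min.
Outlet (n = n₀ + ν ξ):
  CH₄: 334 − 1(248.5) = 85.5
  O₂: 943.2 − 2(248.5) = 446.2
  N₂: 3548 (inert)
  CO₂: 0 + 1(248.5) = 248.5
  H₂O: 0 + 2(248.5) = 497

497 mol/min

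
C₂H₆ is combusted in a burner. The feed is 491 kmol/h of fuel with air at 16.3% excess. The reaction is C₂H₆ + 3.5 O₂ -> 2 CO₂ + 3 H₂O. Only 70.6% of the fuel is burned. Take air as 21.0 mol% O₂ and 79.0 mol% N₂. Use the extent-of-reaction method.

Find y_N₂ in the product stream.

0.738

Stoichiometric O₂ = 3.5 × 491 = 1718 kmol/h; O₂ fed = 1718 × 1.163 = 1999 kmol/h.
N₂ fed = 1999 × 79/21 = 7519 kmol/h.
Fuel reacted = 0.706 × 491 → ξ = 346.6 kmol/h.
Outlet (n = n₀ + ν ξ):
  C₂H₆: 491 − 1(346.6) = 144.4
  O₂: 1999 − 3.5(346.6) = 785.4
  N₂: 7519 (inert)
  CO₂: 0 + 2(346.6) = 693.3
  H₂O: 0 + 3(346.6) = 1040
Total out = 10180 kmol/h; y_N₂ = 7519 / 10180 = 0.7385.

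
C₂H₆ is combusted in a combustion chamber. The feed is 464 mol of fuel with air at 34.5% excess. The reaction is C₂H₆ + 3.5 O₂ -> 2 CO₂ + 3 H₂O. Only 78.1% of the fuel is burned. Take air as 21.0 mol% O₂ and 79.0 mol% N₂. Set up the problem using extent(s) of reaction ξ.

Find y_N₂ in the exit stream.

0.744

Stoichiometric O₂ = 3.5 × 464 = 1624 mol; O₂ fed = 1624 × 1.345 = 2184 mol.
N₂ fed = 2184 × 79/21 = 8217 mol.
Fuel reacted = 0.781 × 464 → ξ = 362.4 mol.
Outlet (n = n₀ + ν ξ):
  C₂H₆: 464 − 1(362.4) = 101.6
  O₂: 2184 − 3.5(362.4) = 915.9
  N₂: 8217 (inert)
  CO₂: 0 + 2(362.4) = 724.8
  H₂O: 0 + 3(362.4) = 1087
Total out = 11050 mol; y_N₂ = 8217 / 11050 = 0.7439.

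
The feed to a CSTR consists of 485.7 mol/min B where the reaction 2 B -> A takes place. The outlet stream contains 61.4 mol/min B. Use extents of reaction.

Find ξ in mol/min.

For B: n = n₀ − 2ξ → 61.4 = 485.7 − 2ξ, giving ξ = 212.2 mol/min.
Outlet amounts (n = n₀ + ν ξ):
  B: 485.7 − 2(212.2) = 61.4
  A: 0 + 1(212.2) = 212.2

ξ = 212 mol/min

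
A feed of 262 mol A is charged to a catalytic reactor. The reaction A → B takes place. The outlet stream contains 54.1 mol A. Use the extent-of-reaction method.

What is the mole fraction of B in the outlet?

For A: n = n₀ − 1ξ → 54.1 = 262 − 1ξ, giving ξ = 207.9 mol.
Outlet amounts (n = n₀ + ν ξ):
  A: 262 − 1(207.9) = 54.1
  B: 0 + 1(207.9) = 207.9
Total out = 262 mol; y_B = 207.9 / 262 = 0.7935.

0.794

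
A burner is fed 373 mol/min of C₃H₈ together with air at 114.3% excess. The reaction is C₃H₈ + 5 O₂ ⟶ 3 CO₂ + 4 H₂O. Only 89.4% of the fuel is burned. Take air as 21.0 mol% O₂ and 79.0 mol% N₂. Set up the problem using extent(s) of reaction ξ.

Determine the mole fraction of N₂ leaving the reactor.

Stoichiometric O₂ = 5 × 373 = 1865 mol/min; O₂ fed = 1865 × 2.143 = 3997 mol/min.
N₂ fed = 3997 × 79/21 = 15040 mol/min.
Fuel reacted = 0.894 × 373 → ξ = 333.5 mol/min.
Outlet (n = n₀ + ν ξ):
  C₃H₈: 373 − 1(333.5) = 39.54
  O₂: 3997 − 5(333.5) = 2329
  N₂: 15040 (inert)
  CO₂: 0 + 3(333.5) = 1000
  H₂O: 0 + 4(333.5) = 1334
Total out = 19740 mol/min; y_N₂ = 15040 / 19740 = 0.7617.

0.762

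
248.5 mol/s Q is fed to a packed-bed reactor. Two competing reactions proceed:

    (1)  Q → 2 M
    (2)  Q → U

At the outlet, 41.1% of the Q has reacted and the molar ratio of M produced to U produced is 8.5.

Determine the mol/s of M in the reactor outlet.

165 mol/s

Conversion of Q: Q consumed = 0.411 × 248.5 = 102.1 mol/s = 1ξ₁ + 1ξ₂.
Selectivity: 2ξ₁ / (1ξ₂) = 8.5 → ξ₁ = 4.25 ξ₂.
Substitute: (1·4.25 + 1) ξ₂ = 102.1 → ξ₂ = 19.45 mol/s, ξ₁ = 82.68 mol/s.
Outlet amounts (n = n₀ + Σ ν·ξ):
  Q: 248.5 − 1(82.68) − 1(19.45) = 146.4
  M: 0 + 2(82.68) = 165.4
  U: 0 + 1(19.45) = 19.45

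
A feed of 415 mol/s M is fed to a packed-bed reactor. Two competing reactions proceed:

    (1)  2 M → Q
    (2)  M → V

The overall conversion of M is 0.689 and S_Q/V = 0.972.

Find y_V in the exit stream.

Conversion of M: M consumed = 0.689 × 415 = 285.9 mol/s = 2ξ₁ + 1ξ₂.
Selectivity: 1ξ₁ / (1ξ₂) = 0.972 → ξ₁ = 0.972 ξ₂.
Substitute: (2·0.972 + 1) ξ₂ = 285.9 → ξ₂ = 97.12 mol/s, ξ₁ = 94.41 mol/s.
Outlet amounts (n = n₀ + Σ ν·ξ):
  M: 415 − 2(94.41) − 1(97.12) = 129.1
  Q: 0 + 1(94.41) = 94.41
  V: 0 + 1(97.12) = 97.12
Total out = 320.6 mol/s; y_V = 97.12 / 320.6 = 0.303.

0.303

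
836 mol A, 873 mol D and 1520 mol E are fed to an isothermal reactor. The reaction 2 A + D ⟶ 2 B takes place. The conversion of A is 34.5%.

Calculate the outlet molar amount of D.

A reacted = 0.345 × 836 = 288.4 mol; ν_A = −2, so ξ = 288.4/2 = 144.2 mol.
Outlet amounts (n = n₀ + ν ξ):
  A: 836 − 2(144.2) = 547.6
  D: 873 − 1(144.2) = 728.8
  B: 0 + 2(144.2) = 288.4
  E: 1520 (inert)

729 mol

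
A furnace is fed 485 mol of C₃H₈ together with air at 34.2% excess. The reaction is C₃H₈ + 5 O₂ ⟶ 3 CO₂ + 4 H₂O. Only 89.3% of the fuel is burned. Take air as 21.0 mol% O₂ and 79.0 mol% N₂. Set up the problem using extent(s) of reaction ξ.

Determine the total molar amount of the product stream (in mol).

16400 mol

Stoichiometric O₂ = 5 × 485 = 2425 mol; O₂ fed = 2425 × 1.342 = 3254 mol.
N₂ fed = 3254 × 79/21 = 12240 mol.
Fuel reacted = 0.893 × 485 → ξ = 433.1 mol.
Outlet (n = n₀ + ν ξ):
  C₃H₈: 485 − 1(433.1) = 51.89
  O₂: 3254 − 5(433.1) = 1089
  N₂: 12240 (inert)
  CO₂: 0 + 3(433.1) = 1299
  H₂O: 0 + 4(433.1) = 1732
Total out = 51.89 + 1089 + 12240 + 1299 + 1732 = 16420 mol.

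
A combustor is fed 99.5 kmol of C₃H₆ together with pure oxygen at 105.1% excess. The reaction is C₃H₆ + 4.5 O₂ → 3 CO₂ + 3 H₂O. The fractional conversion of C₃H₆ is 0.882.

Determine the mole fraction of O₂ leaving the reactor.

0.493

Stoichiometric O₂ = 4.5 × 99.5 = 447.8 kmol; O₂ fed = 447.8 × 2.051 = 918.3 kmol.
Fuel reacted = 0.882 × 99.5 → ξ = 87.76 kmol.
Outlet (n = n₀ + ν ξ):
  C₃H₆: 99.5 − 1(87.76) = 11.74
  O₂: 918.3 − 4.5(87.76) = 523.4
  CO₂: 0 + 3(87.76) = 263.3
  H₂O: 0 + 3(87.76) = 263.3
Total out = 1062 kmol; y_O₂ = 523.4 / 1062 = 0.493.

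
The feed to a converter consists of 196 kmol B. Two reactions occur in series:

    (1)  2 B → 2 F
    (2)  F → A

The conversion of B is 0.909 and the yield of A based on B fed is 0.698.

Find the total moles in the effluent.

Conversion of B: B consumed = 2ξ₁ = 0.909 × 196 → ξ₁ = 89.08 kmol.
Yield of A: 1ξ₂ / 196 = 0.698 → ξ₂ = 136.8 kmol.
Outlet amounts (n = n₀ + Σ ν·ξ):
  B: 196 − 2(89.08) = 17.84
  F: 0 + 2(89.08) − 1(136.8) = 41.36
  A: 0 + 1(136.8) = 136.8
Total out = 17.84 + 41.36 + 136.8 = 196 kmol.

196 kmol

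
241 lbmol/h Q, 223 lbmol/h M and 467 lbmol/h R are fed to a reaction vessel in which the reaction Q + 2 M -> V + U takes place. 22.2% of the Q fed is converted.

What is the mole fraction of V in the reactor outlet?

0.061

Q reacted = 0.222 × 241 = 53.5 lbmol/h; ν_Q = −1, so ξ = 53.5/1 = 53.5 lbmol/h.
Outlet amounts (n = n₀ + ν ξ):
  Q: 241 − 1(53.5) = 187.5
  M: 223 − 2(53.5) = 116
  V: 0 + 1(53.5) = 53.5
  U: 0 + 1(53.5) = 53.5
  R: 467 (inert)
Total out = 877.5 lbmol/h; y_V = 53.5 / 877.5 = 0.06097.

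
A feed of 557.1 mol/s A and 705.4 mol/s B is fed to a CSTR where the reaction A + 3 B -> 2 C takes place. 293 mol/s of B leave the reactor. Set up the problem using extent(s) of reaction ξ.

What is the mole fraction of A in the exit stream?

0.425

For B: n = n₀ − 3ξ → 293 = 705.4 − 3ξ, giving ξ = 137.5 mol/s.
Outlet amounts (n = n₀ + ν ξ):
  A: 557.1 − 1(137.5) = 419.6
  B: 705.4 − 3(137.5) = 293
  C: 0 + 2(137.5) = 274.9
Total out = 987.6 mol/s; y_A = 419.6 / 987.6 = 0.4249.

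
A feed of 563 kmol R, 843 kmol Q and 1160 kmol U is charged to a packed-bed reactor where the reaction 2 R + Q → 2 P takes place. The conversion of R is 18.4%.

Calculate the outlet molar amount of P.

R reacted = 0.184 × 563 = 103.6 kmol; ν_R = −2, so ξ = 103.6/2 = 51.8 kmol.
Outlet amounts (n = n₀ + ν ξ):
  R: 563 − 2(51.8) = 459.4
  Q: 843 − 1(51.8) = 791.2
  P: 0 + 2(51.8) = 103.6
  U: 1160 (inert)

104 kmol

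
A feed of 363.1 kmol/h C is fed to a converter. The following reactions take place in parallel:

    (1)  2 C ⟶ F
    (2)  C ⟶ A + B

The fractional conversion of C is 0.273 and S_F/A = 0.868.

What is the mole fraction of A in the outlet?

0.0985

Conversion of C: C consumed = 0.273 × 363.1 = 99.13 kmol/h = 2ξ₁ + 1ξ₂.
Selectivity: 1ξ₁ / (1ξ₂) = 0.868 → ξ₁ = 0.868 ξ₂.
Substitute: (2·0.868 + 1) ξ₂ = 99.13 → ξ₂ = 36.23 kmol/h, ξ₁ = 31.45 kmol/h.
Outlet amounts (n = n₀ + Σ ν·ξ):
  C: 363.1 − 2(31.45) − 1(36.23) = 264
  F: 0 + 1(31.45) = 31.45
  A: 0 + 1(36.23) = 36.23
  B: 0 + 1(36.23) = 36.23
Total out = 367.9 kmol/h; y_A = 36.23 / 367.9 = 0.09848.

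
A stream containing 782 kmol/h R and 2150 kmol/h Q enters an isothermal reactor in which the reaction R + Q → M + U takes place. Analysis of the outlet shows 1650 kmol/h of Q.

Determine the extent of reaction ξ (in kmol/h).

ξ = 500 kmol/h

For Q: n = n₀ − 1ξ → 1650 = 2150 − 1ξ, giving ξ = 500 kmol/h.
Outlet amounts (n = n₀ + ν ξ):
  R: 782 − 1(500) = 282
  Q: 2150 − 1(500) = 1650
  M: 0 + 1(500) = 500
  U: 0 + 1(500) = 500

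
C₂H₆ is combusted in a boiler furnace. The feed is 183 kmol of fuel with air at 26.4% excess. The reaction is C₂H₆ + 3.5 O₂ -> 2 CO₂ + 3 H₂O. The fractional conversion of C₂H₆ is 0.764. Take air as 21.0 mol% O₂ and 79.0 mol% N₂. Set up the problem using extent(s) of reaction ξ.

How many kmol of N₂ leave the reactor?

3050 kmol

Stoichiometric O₂ = 3.5 × 183 = 640.5 kmol; O₂ fed = 640.5 × 1.264 = 809.6 kmol.
N₂ fed = 809.6 × 79/21 = 3046 kmol.
Fuel reacted = 0.764 × 183 → ξ = 139.8 kmol.
Outlet (n = n₀ + ν ξ):
  C₂H₆: 183 − 1(139.8) = 43.19
  O₂: 809.6 − 3.5(139.8) = 320.2
  N₂: 3046 (inert)
  CO₂: 0 + 2(139.8) = 279.6
  H₂O: 0 + 3(139.8) = 419.4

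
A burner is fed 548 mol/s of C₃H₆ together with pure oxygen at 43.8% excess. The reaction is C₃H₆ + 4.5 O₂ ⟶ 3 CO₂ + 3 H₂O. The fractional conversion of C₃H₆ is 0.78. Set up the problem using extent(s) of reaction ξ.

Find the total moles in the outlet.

4310 mol/s

Stoichiometric O₂ = 4.5 × 548 = 2466 mol/s; O₂ fed = 2466 × 1.438 = 3546 mol/s.
Fuel reacted = 0.78 × 548 → ξ = 427.4 mol/s.
Outlet (n = n₀ + ν ξ):
  C₃H₆: 548 − 1(427.4) = 120.6
  O₂: 3546 − 4.5(427.4) = 1623
  CO₂: 0 + 3(427.4) = 1282
  H₂O: 0 + 3(427.4) = 1282
Total out = 120.6 + 1623 + 1282 + 1282 = 4308 mol/s.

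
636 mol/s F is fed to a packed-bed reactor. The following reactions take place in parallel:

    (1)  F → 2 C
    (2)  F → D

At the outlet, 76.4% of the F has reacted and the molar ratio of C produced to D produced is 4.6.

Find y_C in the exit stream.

0.695

Conversion of F: F consumed = 0.764 × 636 = 485.9 mol/s = 1ξ₁ + 1ξ₂.
Selectivity: 2ξ₁ / (1ξ₂) = 4.6 → ξ₁ = 2.3 ξ₂.
Substitute: (1·2.3 + 1) ξ₂ = 485.9 → ξ₂ = 147.2 mol/s, ξ₁ = 338.7 mol/s.
Outlet amounts (n = n₀ + Σ ν·ξ):
  F: 636 − 1(338.7) − 1(147.2) = 150.1
  C: 0 + 2(338.7) = 677.3
  D: 0 + 1(147.2) = 147.2
Total out = 974.7 mol/s; y_C = 677.3 / 974.7 = 0.6949.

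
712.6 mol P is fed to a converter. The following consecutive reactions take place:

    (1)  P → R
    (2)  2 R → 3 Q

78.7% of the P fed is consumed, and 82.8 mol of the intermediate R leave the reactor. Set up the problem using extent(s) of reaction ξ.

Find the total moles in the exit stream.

952 mol

Conversion of P: P consumed = 1ξ₁ = 0.787 × 712.6 → ξ₁ = 560.8 mol.
R balance: n_R = 0 + 1ξ₁ − 2ξ₂ = 82.8 → ξ₂ = (1·560.8 − 82.8)/2 = 239 mol.
Outlet amounts (n = n₀ + Σ ν·ξ):
  P: 712.6 − 1(560.8) = 151.8
  R: 0 + 1(560.8) − 2(239) = 82.8
  Q: 0 + 3(239) = 717
Total out = 151.8 + 82.8 + 717 = 951.6 mol.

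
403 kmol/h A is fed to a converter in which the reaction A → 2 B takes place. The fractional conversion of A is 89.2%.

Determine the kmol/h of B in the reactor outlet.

719 kmol/h

A reacted = 0.892 × 403 = 359.5 kmol/h; ν_A = −1, so ξ = 359.5/1 = 359.5 kmol/h.
Outlet amounts (n = n₀ + ν ξ):
  A: 403 − 1(359.5) = 43.52
  B: 0 + 2(359.5) = 719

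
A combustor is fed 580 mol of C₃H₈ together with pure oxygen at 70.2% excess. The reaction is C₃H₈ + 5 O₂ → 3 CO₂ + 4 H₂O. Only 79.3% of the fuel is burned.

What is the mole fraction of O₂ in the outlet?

0.441

Stoichiometric O₂ = 5 × 580 = 2900 mol; O₂ fed = 2900 × 1.702 = 4936 mol.
Fuel reacted = 0.793 × 580 → ξ = 459.9 mol.
Outlet (n = n₀ + ν ξ):
  C₃H₈: 580 − 1(459.9) = 120.1
  O₂: 4936 − 5(459.9) = 2636
  CO₂: 0 + 3(459.9) = 1380
  H₂O: 0 + 4(459.9) = 1840
Total out = 5976 mol; y_O₂ = 2636 / 5976 = 0.4411.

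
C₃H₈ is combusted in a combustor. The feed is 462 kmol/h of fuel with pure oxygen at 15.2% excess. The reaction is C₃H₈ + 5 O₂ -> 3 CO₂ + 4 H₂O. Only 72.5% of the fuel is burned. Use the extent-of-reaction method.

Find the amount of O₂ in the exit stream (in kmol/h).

986 kmol/h

Stoichiometric O₂ = 5 × 462 = 2310 kmol/h; O₂ fed = 2310 × 1.152 = 2661 kmol/h.
Fuel reacted = 0.725 × 462 → ξ = 334.9 kmol/h.
Outlet (n = n₀ + ν ξ):
  C₃H₈: 462 − 1(334.9) = 127.1
  O₂: 2661 − 5(334.9) = 986.4
  CO₂: 0 + 3(334.9) = 1005
  H₂O: 0 + 4(334.9) = 1340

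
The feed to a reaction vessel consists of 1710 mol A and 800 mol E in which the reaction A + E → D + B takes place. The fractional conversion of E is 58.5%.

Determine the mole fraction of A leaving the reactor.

E reacted = 0.585 × 800 = 468 mol; ν_E = −1, so ξ = 468/1 = 468 mol.
Outlet amounts (n = n₀ + ν ξ):
  A: 1710 − 1(468) = 1242
  E: 800 − 1(468) = 332
  D: 0 + 1(468) = 468
  B: 0 + 1(468) = 468
Total out = 2510 mol; y_A = 1242 / 2510 = 0.4948.

0.495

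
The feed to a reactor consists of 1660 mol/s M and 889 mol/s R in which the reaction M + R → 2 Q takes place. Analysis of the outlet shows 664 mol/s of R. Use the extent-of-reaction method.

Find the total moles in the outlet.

2550 mol/s

For R: n = n₀ − 1ξ → 664 = 889 − 1ξ, giving ξ = 225 mol/s.
Outlet amounts (n = n₀ + ν ξ):
  M: 1660 − 1(225) = 1435
  R: 889 − 1(225) = 664
  Q: 0 + 2(225) = 450
Total out = 1435 + 664 + 450 = 2549 mol/s.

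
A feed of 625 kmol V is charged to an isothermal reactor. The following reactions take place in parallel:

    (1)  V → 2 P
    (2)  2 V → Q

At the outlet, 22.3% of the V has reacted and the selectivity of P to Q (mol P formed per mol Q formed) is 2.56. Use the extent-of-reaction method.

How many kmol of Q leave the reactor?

42.5 kmol

Conversion of V: V consumed = 0.223 × 625 = 139.4 kmol = 1ξ₁ + 2ξ₂.
Selectivity: 2ξ₁ / (1ξ₂) = 2.56 → ξ₁ = 1.28 ξ₂.
Substitute: (1·1.28 + 2) ξ₂ = 139.4 → ξ₂ = 42.49 kmol, ξ₁ = 54.39 kmol.
Outlet amounts (n = n₀ + Σ ν·ξ):
  V: 625 − 1(54.39) − 2(42.49) = 485.6
  P: 0 + 2(54.39) = 108.8
  Q: 0 + 1(42.49) = 42.49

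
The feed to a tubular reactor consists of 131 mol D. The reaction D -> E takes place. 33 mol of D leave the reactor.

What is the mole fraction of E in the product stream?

For D: n = n₀ − 1ξ → 33 = 131 − 1ξ, giving ξ = 98 mol.
Outlet amounts (n = n₀ + ν ξ):
  D: 131 − 1(98) = 33
  E: 0 + 1(98) = 98
Total out = 131 mol; y_E = 98 / 131 = 0.7481.

0.748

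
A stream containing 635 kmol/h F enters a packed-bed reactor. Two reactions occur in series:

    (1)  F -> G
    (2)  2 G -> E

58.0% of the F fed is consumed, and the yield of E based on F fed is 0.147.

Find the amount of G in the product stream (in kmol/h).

182 kmol/h

Conversion of F: F consumed = 1ξ₁ = 0.58 × 635 → ξ₁ = 368.3 kmol/h.
Yield of E: 1ξ₂ / 635 = 0.147 → ξ₂ = 93.34 kmol/h.
Outlet amounts (n = n₀ + Σ ν·ξ):
  F: 635 − 1(368.3) = 266.7
  G: 0 + 1(368.3) − 2(93.34) = 181.6
  E: 0 + 1(93.34) = 93.34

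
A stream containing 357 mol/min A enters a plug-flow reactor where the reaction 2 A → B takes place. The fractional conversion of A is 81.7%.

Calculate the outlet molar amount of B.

146 mol/min

A reacted = 0.817 × 357 = 291.7 mol/min; ν_A = −2, so ξ = 291.7/2 = 145.8 mol/min.
Outlet amounts (n = n₀ + ν ξ):
  A: 357 − 2(145.8) = 65.33
  B: 0 + 1(145.8) = 145.8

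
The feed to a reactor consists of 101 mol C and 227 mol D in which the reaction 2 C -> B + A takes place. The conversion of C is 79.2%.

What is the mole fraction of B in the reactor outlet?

0.122

C reacted = 0.792 × 101 = 79.99 mol; ν_C = −2, so ξ = 79.99/2 = 40 mol.
Outlet amounts (n = n₀ + ν ξ):
  C: 101 − 2(40) = 21.01
  B: 0 + 1(40) = 40
  A: 0 + 1(40) = 40
  D: 227 (inert)
Total out = 328 mol; y_B = 40 / 328 = 0.1219.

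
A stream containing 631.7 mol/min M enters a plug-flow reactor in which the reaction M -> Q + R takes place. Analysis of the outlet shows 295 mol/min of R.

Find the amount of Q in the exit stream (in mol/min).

For R: n = n₀ + 1ξ → 295 = 0 + 1ξ, giving ξ = 295 mol/min.
Outlet amounts (n = n₀ + ν ξ):
  M: 631.7 − 1(295) = 336.7
  Q: 0 + 1(295) = 295
  R: 0 + 1(295) = 295

295 mol/min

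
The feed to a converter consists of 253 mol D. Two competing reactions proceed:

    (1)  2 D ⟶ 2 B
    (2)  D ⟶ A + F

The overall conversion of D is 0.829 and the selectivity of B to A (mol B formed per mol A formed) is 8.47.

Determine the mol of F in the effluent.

Conversion of D: D consumed = 0.829 × 253 = 209.7 mol = 2ξ₁ + 1ξ₂.
Selectivity: 2ξ₁ / (1ξ₂) = 8.47 → ξ₁ = 4.235 ξ₂.
Substitute: (2·4.235 + 1) ξ₂ = 209.7 → ξ₂ = 22.15 mol, ξ₁ = 93.79 mol.
Outlet amounts (n = n₀ + Σ ν·ξ):
  D: 253 − 2(93.79) − 1(22.15) = 43.26
  B: 0 + 2(93.79) = 187.6
  A: 0 + 1(22.15) = 22.15
  F: 0 + 1(22.15) = 22.15

22.1 mol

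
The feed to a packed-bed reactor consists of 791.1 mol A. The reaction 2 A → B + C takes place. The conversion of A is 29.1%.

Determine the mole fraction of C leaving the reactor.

0.145

A reacted = 0.291 × 791.1 = 230.2 mol; ν_A = −2, so ξ = 230.2/2 = 115.1 mol.
Outlet amounts (n = n₀ + ν ξ):
  A: 791.1 − 2(115.1) = 560.9
  B: 0 + 1(115.1) = 115.1
  C: 0 + 1(115.1) = 115.1
Total out = 791.1 mol; y_C = 115.1 / 791.1 = 0.1455.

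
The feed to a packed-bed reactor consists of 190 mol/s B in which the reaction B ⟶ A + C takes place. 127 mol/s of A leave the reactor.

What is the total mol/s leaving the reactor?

For A: n = n₀ + 1ξ → 127 = 0 + 1ξ, giving ξ = 127 mol/s.
Outlet amounts (n = n₀ + ν ξ):
  B: 190 − 1(127) = 63
  A: 0 + 1(127) = 127
  C: 0 + 1(127) = 127
Total out = 63 + 127 + 127 = 317 mol/s.

317 mol/s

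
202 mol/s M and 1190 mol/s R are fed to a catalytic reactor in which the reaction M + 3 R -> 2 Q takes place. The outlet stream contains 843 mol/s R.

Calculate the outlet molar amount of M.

For R: n = n₀ − 3ξ → 843 = 1190 − 3ξ, giving ξ = 115.7 mol/s.
Outlet amounts (n = n₀ + ν ξ):
  M: 202 − 1(115.7) = 86.33
  R: 1190 − 3(115.7) = 843
  Q: 0 + 2(115.7) = 231.3

86.3 mol/s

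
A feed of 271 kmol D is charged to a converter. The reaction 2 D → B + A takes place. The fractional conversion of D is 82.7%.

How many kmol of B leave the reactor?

D reacted = 0.827 × 271 = 224.1 kmol; ν_D = −2, so ξ = 224.1/2 = 112.1 kmol.
Outlet amounts (n = n₀ + ν ξ):
  D: 271 − 2(112.1) = 46.88
  B: 0 + 1(112.1) = 112.1
  A: 0 + 1(112.1) = 112.1

112 kmol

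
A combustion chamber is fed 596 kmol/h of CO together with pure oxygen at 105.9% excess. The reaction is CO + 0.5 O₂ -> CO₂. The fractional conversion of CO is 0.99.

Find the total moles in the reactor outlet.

915 kmol/h

Stoichiometric O₂ = 0.5 × 596 = 298 kmol/h; O₂ fed = 298 × 2.059 = 613.6 kmol/h.
Fuel reacted = 0.99 × 596 → ξ = 590 kmol/h.
Outlet (n = n₀ + ν ξ):
  CO: 596 − 1(590) = 5.96
  O₂: 613.6 − 0.5(590) = 318.6
  CO₂: 0 + 1(590) = 590
Total out = 5.96 + 318.6 + 590 = 914.6 kmol/h.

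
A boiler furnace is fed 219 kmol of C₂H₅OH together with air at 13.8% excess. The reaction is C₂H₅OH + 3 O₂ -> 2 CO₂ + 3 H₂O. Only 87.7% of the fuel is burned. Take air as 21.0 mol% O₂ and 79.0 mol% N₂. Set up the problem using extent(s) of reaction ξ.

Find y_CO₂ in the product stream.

0.0967

Stoichiometric O₂ = 3 × 219 = 657 kmol; O₂ fed = 657 × 1.138 = 747.7 kmol.
N₂ fed = 747.7 × 79/21 = 2813 kmol.
Fuel reacted = 0.877 × 219 → ξ = 192.1 kmol.
Outlet (n = n₀ + ν ξ):
  C₂H₅OH: 219 − 1(192.1) = 26.94
  O₂: 747.7 − 3(192.1) = 171.5
  N₂: 2813 (inert)
  CO₂: 0 + 2(192.1) = 384.1
  H₂O: 0 + 3(192.1) = 576.2
Total out = 3971 kmol; y_CO₂ = 384.1 / 3971 = 0.09672.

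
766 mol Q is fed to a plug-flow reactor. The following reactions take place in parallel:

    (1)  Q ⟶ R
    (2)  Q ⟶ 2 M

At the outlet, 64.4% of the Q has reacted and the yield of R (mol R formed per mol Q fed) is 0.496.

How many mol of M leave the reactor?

227 mol

Yield of R: 1ξ₁ / 766 = 0.496 → ξ₁ = 379.9 mol.
Conversion of Q: 1ξ₁ + 1ξ₂ = 0.644 × 766 = 493.3 → ξ₂ = 113.4 mol.
Outlet amounts (n = n₀ + Σ ν·ξ):
  Q: 766 − 1(379.9) − 1(113.4) = 272.7
  R: 0 + 1(379.9) = 379.9
  M: 0 + 2(113.4) = 226.7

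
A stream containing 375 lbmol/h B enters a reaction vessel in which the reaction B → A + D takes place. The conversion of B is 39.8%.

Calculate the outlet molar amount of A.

B reacted = 0.398 × 375 = 149.2 lbmol/h; ν_B = −1, so ξ = 149.2/1 = 149.2 lbmol/h.
Outlet amounts (n = n₀ + ν ξ):
  B: 375 − 1(149.2) = 225.8
  A: 0 + 1(149.2) = 149.2
  D: 0 + 1(149.2) = 149.2

149 lbmol/h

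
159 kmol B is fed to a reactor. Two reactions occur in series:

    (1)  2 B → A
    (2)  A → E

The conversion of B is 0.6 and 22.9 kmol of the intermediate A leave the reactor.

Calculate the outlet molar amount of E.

Conversion of B: B consumed = 2ξ₁ = 0.6 × 159 → ξ₁ = 47.7 kmol.
A balance: n_A = 0 + 1ξ₁ − 1ξ₂ = 22.9 → ξ₂ = (1·47.7 − 22.9)/1 = 24.8 kmol.
Outlet amounts (n = n₀ + Σ ν·ξ):
  B: 159 − 2(47.7) = 63.6
  A: 0 + 1(47.7) − 1(24.8) = 22.9
  E: 0 + 1(24.8) = 24.8

24.8 kmol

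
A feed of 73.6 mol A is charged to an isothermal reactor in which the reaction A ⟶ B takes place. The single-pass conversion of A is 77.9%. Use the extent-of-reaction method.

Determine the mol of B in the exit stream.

57.3 mol

A reacted = 0.779 × 73.6 = 57.33 mol; ν_A = −1, so ξ = 57.33/1 = 57.33 mol.
Outlet amounts (n = n₀ + ν ξ):
  A: 73.6 − 1(57.33) = 16.27
  B: 0 + 1(57.33) = 57.33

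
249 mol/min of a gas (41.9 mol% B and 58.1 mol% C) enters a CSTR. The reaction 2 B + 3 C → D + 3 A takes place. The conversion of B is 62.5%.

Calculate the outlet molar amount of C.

B reacted = 0.625 × 104.3 = 65.21 mol/min; ν_B = −2, so ξ = 65.21/2 = 32.6 mol/min.
Outlet amounts (n = n₀ + ν ξ):
  B: 104.3 − 2(32.6) = 39.12
  C: 144.7 − 3(32.6) = 46.86
  D: 0 + 1(32.6) = 32.6
  A: 0 + 3(32.6) = 97.81

46.9 mol/min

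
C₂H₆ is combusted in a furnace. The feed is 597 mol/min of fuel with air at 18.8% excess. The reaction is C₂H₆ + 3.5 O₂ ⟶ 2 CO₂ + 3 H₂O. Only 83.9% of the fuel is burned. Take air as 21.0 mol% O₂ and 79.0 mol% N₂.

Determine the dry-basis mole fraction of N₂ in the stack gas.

Stoichiometric O₂ = 3.5 × 597 = 2090 mol/min; O₂ fed = 2090 × 1.188 = 2482 mol/min.
N₂ fed = 2482 × 79/21 = 9338 mol/min.
Fuel reacted = 0.839 × 597 → ξ = 500.9 mol/min.
Outlet (n = n₀ + ν ξ):
  C₂H₆: 597 − 1(500.9) = 96.12
  O₂: 2482 − 3.5(500.9) = 729.2
  N₂: 9338 (inert)
  CO₂: 0 + 2(500.9) = 1002
  H₂O: 0 + 3(500.9) = 1503
Dry total = 11170 mol/min; y_N₂ (dry) = 9338 / 11170 = 0.8364.

0.836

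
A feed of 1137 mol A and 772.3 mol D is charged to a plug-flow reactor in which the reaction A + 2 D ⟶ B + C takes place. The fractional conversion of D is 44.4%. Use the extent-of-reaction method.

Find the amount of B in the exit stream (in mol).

171 mol

D reacted = 0.444 × 772.3 = 342.9 mol; ν_D = −2, so ξ = 342.9/2 = 171.5 mol.
Outlet amounts (n = n₀ + ν ξ):
  A: 1137 − 1(171.5) = 965.5
  D: 772.3 − 2(171.5) = 429.4
  B: 0 + 1(171.5) = 171.5
  C: 0 + 1(171.5) = 171.5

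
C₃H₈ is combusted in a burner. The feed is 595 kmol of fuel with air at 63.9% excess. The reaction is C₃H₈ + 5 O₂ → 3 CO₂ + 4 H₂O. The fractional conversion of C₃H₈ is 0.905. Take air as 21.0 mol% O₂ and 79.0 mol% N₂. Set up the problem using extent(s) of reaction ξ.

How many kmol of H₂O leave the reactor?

Stoichiometric O₂ = 5 × 595 = 2975 kmol; O₂ fed = 2975 × 1.639 = 4876 kmol.
N₂ fed = 4876 × 79/21 = 18340 kmol.
Fuel reacted = 0.905 × 595 → ξ = 538.5 kmol.
Outlet (n = n₀ + ν ξ):
  C₃H₈: 595 − 1(538.5) = 56.52
  O₂: 4876 − 5(538.5) = 2184
  N₂: 18340 (inert)
  CO₂: 0 + 3(538.5) = 1615
  H₂O: 0 + 4(538.5) = 2154

2150 kmol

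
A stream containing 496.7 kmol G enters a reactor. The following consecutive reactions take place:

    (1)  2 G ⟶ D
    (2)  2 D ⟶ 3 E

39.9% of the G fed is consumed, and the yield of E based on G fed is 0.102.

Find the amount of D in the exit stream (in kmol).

Conversion of G: G consumed = 2ξ₁ = 0.399 × 496.7 → ξ₁ = 99.09 kmol.
Yield of E: 3ξ₂ / 496.7 = 0.102 → ξ₂ = 16.89 kmol.
Outlet amounts (n = n₀ + Σ ν·ξ):
  G: 496.7 − 2(99.09) = 298.5
  D: 0 + 1(99.09) − 2(16.89) = 65.32
  E: 0 + 3(16.89) = 50.66

65.3 kmol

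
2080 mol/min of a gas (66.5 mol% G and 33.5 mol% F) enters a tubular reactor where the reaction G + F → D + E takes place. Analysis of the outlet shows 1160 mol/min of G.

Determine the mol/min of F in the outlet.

For G: n = n₀ − 1ξ → 1160 = 1383 − 1ξ, giving ξ = 223.2 mol/min.
Outlet amounts (n = n₀ + ν ξ):
  G: 1383 − 1(223.2) = 1160
  F: 696.8 − 1(223.2) = 473.6
  D: 0 + 1(223.2) = 223.2
  E: 0 + 1(223.2) = 223.2

474 mol/min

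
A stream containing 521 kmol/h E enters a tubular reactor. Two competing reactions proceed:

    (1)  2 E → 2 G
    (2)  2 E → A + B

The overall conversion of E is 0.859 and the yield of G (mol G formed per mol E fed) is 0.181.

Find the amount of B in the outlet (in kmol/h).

177 kmol/h

Yield of G: 2ξ₁ / 521 = 0.181 → ξ₁ = 47.15 kmol/h.
Conversion of E: 2ξ₁ + 2ξ₂ = 0.859 × 521 = 447.5 → ξ₂ = 176.6 kmol/h.
Outlet amounts (n = n₀ + Σ ν·ξ):
  E: 521 − 2(47.15) − 2(176.6) = 73.46
  G: 0 + 2(47.15) = 94.3
  A: 0 + 1(176.6) = 176.6
  B: 0 + 1(176.6) = 176.6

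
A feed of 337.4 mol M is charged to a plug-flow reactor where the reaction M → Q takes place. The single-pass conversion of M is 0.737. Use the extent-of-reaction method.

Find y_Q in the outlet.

0.737

M reacted = 0.737 × 337.4 = 248.7 mol; ν_M = −1, so ξ = 248.7/1 = 248.7 mol.
Outlet amounts (n = n₀ + ν ξ):
  M: 337.4 − 1(248.7) = 88.74
  Q: 0 + 1(248.7) = 248.7
Total out = 337.4 mol; y_Q = 248.7 / 337.4 = 0.737.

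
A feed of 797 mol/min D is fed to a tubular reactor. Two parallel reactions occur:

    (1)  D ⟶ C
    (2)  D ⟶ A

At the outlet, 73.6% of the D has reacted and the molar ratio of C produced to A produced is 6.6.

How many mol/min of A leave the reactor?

Conversion of D: D consumed = 0.736 × 797 = 586.6 mol/min = 1ξ₁ + 1ξ₂.
Selectivity: 1ξ₁ / (1ξ₂) = 6.6 → ξ₁ = 6.6 ξ₂.
Substitute: (1·6.6 + 1) ξ₂ = 586.6 → ξ₂ = 77.18 mol/min, ξ₁ = 509.4 mol/min.
Outlet amounts (n = n₀ + Σ ν·ξ):
  D: 797 − 1(509.4) − 1(77.18) = 210.4
  C: 0 + 1(509.4) = 509.4
  A: 0 + 1(77.18) = 77.18

77.2 mol/min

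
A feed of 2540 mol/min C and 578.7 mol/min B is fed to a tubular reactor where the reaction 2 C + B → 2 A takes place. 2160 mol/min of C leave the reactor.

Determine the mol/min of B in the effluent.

For C: n = n₀ − 2ξ → 2160 = 2540 − 2ξ, giving ξ = 190 mol/min.
Outlet amounts (n = n₀ + ν ξ):
  C: 2540 − 2(190) = 2160
  B: 578.7 − 1(190) = 388.7
  A: 0 + 2(190) = 380

389 mol/min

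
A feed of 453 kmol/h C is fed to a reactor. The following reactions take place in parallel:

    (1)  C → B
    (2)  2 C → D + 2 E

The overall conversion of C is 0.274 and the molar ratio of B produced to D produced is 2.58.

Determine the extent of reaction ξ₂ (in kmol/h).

Conversion of C: C consumed = 0.274 × 453 = 124.1 kmol/h = 1ξ₁ + 2ξ₂.
Selectivity: 1ξ₁ / (1ξ₂) = 2.58 → ξ₁ = 2.58 ξ₂.
Substitute: (1·2.58 + 2) ξ₂ = 124.1 → ξ₂ = 27.1 kmol/h, ξ₁ = 69.92 kmol/h.
Outlet amounts (n = n₀ + Σ ν·ξ):
  C: 453 − 1(69.92) − 2(27.1) = 328.9
  B: 0 + 1(69.92) = 69.92
  D: 0 + 1(27.1) = 27.1
  E: 0 + 2(27.1) = 54.2

ξ₂ = 27.1 kmol/h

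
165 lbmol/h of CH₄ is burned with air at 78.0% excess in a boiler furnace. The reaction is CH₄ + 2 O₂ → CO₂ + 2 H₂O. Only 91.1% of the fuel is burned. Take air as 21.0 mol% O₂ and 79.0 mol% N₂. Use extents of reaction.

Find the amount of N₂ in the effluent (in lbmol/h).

2210 lbmol/h

Stoichiometric O₂ = 2 × 165 = 330 lbmol/h; O₂ fed = 330 × 1.780 = 587.4 lbmol/h.
N₂ fed = 587.4 × 79/21 = 2210 lbmol/h.
Fuel reacted = 0.911 × 165 → ξ = 150.3 lbmol/h.
Outlet (n = n₀ + ν ξ):
  CH₄: 165 − 1(150.3) = 14.69
  O₂: 587.4 − 2(150.3) = 286.8
  N₂: 2210 (inert)
  CO₂: 0 + 1(150.3) = 150.3
  H₂O: 0 + 2(150.3) = 300.6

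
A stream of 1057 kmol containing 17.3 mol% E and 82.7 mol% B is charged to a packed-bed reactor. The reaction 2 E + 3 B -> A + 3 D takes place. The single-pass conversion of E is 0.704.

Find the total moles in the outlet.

E reacted = 0.704 × 182.9 = 128.7 kmol; ν_E = −2, so ξ = 128.7/2 = 64.37 kmol.
Outlet amounts (n = n₀ + ν ξ):
  E: 182.9 − 2(64.37) = 54.13
  B: 874.1 − 3(64.37) = 681
  A: 0 + 1(64.37) = 64.37
  D: 0 + 3(64.37) = 193.1
Total out = 54.13 + 681 + 64.37 + 193.1 = 992.6 kmol.

993 kmol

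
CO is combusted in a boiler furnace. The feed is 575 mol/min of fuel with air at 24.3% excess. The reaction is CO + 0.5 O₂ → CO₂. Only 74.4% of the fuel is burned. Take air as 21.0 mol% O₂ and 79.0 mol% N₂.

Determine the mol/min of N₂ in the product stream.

Stoichiometric O₂ = 0.5 × 575 = 287.5 mol/min; O₂ fed = 287.5 × 1.243 = 357.4 mol/min.
N₂ fed = 357.4 × 79/21 = 1344 mol/min.
Fuel reacted = 0.744 × 575 → ξ = 427.8 mol/min.
Outlet (n = n₀ + ν ξ):
  CO: 575 − 1(427.8) = 147.2
  O₂: 357.4 − 0.5(427.8) = 143.5
  N₂: 1344 (inert)
  CO₂: 0 + 1(427.8) = 427.8

1340 mol/min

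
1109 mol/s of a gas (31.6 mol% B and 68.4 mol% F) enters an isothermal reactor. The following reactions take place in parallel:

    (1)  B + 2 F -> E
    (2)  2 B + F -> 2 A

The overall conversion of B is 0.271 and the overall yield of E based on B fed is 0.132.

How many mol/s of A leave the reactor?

48.7 mol/s

Yield of E: 1ξ₁ / 350.4 = 0.132 → ξ₁ = 46.26 mol/s.
Conversion of B: 1ξ₁ + 2ξ₂ = 0.271 × 350.4 = 94.97 → ξ₂ = 24.36 mol/s.
Outlet amounts (n = n₀ + Σ ν·ξ):
  B: 350.4 − 1(46.26) − 2(24.36) = 255.5
  F: 758.6 − 2(46.26) − 1(24.36) = 641.7
  E: 0 + 1(46.26) = 46.26
  A: 0 + 2(24.36) = 48.71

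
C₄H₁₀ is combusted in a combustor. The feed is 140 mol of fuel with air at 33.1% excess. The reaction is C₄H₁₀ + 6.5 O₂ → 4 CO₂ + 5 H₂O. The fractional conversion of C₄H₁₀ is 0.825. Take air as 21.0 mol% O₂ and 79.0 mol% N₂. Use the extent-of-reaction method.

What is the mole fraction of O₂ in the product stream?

Stoichiometric O₂ = 6.5 × 140 = 910 mol; O₂ fed = 910 × 1.331 = 1211 mol.
N₂ fed = 1211 × 79/21 = 4556 mol.
Fuel reacted = 0.825 × 140 → ξ = 115.5 mol.
Outlet (n = n₀ + ν ξ):
  C₄H₁₀: 140 − 1(115.5) = 24.5
  O₂: 1211 − 6.5(115.5) = 460.5
  N₂: 4556 (inert)
  CO₂: 0 + 4(115.5) = 462
  H₂O: 0 + 5(115.5) = 577.5
Total out = 6081 mol; y_O₂ = 460.5 / 6081 = 0.07572.

0.0757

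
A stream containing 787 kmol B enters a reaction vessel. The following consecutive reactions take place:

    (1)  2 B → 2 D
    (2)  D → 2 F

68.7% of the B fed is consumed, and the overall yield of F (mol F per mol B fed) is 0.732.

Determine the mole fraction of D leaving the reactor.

0.235

Conversion of B: B consumed = 2ξ₁ = 0.687 × 787 → ξ₁ = 270.3 kmol.
Yield of F: 2ξ₂ / 787 = 0.732 → ξ₂ = 288 kmol.
Outlet amounts (n = n₀ + Σ ν·ξ):
  B: 787 − 2(270.3) = 246.3
  D: 0 + 2(270.3) − 1(288) = 252.6
  F: 0 + 2(288) = 576.1
Total out = 1075 kmol; y_D = 252.6 / 1075 = 0.235.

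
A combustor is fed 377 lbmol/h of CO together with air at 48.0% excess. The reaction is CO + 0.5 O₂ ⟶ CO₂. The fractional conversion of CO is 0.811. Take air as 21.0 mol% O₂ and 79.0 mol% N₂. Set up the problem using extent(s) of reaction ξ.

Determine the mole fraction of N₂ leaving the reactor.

0.676

Stoichiometric O₂ = 0.5 × 377 = 188.5 lbmol/h; O₂ fed = 188.5 × 1.480 = 279 lbmol/h.
N₂ fed = 279 × 79/21 = 1049 lbmol/h.
Fuel reacted = 0.811 × 377 → ξ = 305.7 lbmol/h.
Outlet (n = n₀ + ν ξ):
  CO: 377 − 1(305.7) = 71.25
  O₂: 279 − 0.5(305.7) = 126.1
  N₂: 1049 (inert)
  CO₂: 0 + 1(305.7) = 305.7
Total out = 1553 lbmol/h; y_N₂ = 1049 / 1553 = 0.676.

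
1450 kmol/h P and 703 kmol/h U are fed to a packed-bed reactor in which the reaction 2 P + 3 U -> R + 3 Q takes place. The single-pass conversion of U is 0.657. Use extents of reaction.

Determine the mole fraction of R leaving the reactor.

U reacted = 0.657 × 703 = 461.9 kmol/h; ν_U = −3, so ξ = 461.9/3 = 154 kmol/h.
Outlet amounts (n = n₀ + ν ξ):
  P: 1450 − 2(154) = 1142
  U: 703 − 3(154) = 241.1
  R: 0 + 1(154) = 154
  Q: 0 + 3(154) = 461.9
Total out = 1999 kmol/h; y_R = 154 / 1999 = 0.07702.

0.077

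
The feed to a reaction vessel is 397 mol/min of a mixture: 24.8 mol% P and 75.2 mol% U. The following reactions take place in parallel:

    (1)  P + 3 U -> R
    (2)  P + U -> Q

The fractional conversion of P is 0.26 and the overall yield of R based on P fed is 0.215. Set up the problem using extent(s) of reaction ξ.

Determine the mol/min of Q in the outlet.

4.43 mol/min

Yield of R: 1ξ₁ / 98.46 = 0.215 → ξ₁ = 21.17 mol/min.
Conversion of P: 1ξ₁ + 1ξ₂ = 0.26 × 98.46 = 25.6 → ξ₂ = 4.431 mol/min.
Outlet amounts (n = n₀ + Σ ν·ξ):
  P: 98.46 − 1(21.17) − 1(4.431) = 72.86
  U: 298.5 − 3(21.17) − 1(4.431) = 230.6
  R: 0 + 1(21.17) = 21.17
  Q: 0 + 1(4.431) = 4.431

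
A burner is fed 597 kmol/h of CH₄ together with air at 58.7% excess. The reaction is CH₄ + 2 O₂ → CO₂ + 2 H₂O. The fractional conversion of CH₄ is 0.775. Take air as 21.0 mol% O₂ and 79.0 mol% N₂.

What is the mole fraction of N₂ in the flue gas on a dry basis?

Stoichiometric O₂ = 2 × 597 = 1194 kmol/h; O₂ fed = 1194 × 1.587 = 1895 kmol/h.
N₂ fed = 1895 × 79/21 = 7128 kmol/h.
Fuel reacted = 0.775 × 597 → ξ = 462.7 kmol/h.
Outlet (n = n₀ + ν ξ):
  CH₄: 597 − 1(462.7) = 134.3
  O₂: 1895 − 2(462.7) = 969.5
  N₂: 7128 (inert)
  CO₂: 0 + 1(462.7) = 462.7
  H₂O: 0 + 2(462.7) = 925.4
Dry total = 8695 kmol/h; y_N₂ (dry) = 7128 / 8695 = 0.8198.

0.82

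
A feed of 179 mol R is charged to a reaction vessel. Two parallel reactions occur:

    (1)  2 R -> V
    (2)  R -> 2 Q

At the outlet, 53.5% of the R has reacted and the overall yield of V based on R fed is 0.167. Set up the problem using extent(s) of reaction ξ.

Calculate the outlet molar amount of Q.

Yield of V: 1ξ₁ / 179 = 0.167 → ξ₁ = 29.89 mol.
Conversion of R: 2ξ₁ + 1ξ₂ = 0.535 × 179 = 95.77 → ξ₂ = 35.98 mol.
Outlet amounts (n = n₀ + Σ ν·ξ):
  R: 179 − 2(29.89) − 1(35.98) = 83.23
  V: 0 + 1(29.89) = 29.89
  Q: 0 + 2(35.98) = 71.96

72 mol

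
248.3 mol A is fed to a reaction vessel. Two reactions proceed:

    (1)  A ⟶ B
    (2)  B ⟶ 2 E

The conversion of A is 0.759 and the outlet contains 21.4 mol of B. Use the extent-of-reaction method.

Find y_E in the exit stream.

Conversion of A: A consumed = 1ξ₁ = 0.759 × 248.3 → ξ₁ = 188.5 mol.
B balance: n_B = 0 + 1ξ₁ − 1ξ₂ = 21.4 → ξ₂ = (1·188.5 − 21.4)/1 = 167.1 mol.
Outlet amounts (n = n₀ + Σ ν·ξ):
  A: 248.3 − 1(188.5) = 59.84
  B: 0 + 1(188.5) − 1(167.1) = 21.4
  E: 0 + 2(167.1) = 334.1
Total out = 415.4 mol; y_E = 334.1 / 415.4 = 0.8044.

0.804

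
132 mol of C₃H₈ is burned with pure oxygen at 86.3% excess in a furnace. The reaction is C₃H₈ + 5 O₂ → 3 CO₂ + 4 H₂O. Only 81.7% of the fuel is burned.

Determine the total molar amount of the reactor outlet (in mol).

1470 mol

Stoichiometric O₂ = 5 × 132 = 660 mol; O₂ fed = 660 × 1.863 = 1230 mol.
Fuel reacted = 0.817 × 132 → ξ = 107.8 mol.
Outlet (n = n₀ + ν ξ):
  C₃H₈: 132 − 1(107.8) = 24.16
  O₂: 1230 − 5(107.8) = 690.4
  CO₂: 0 + 3(107.8) = 323.5
  H₂O: 0 + 4(107.8) = 431.4
Total out = 24.16 + 690.4 + 323.5 + 431.4 = 1469 mol.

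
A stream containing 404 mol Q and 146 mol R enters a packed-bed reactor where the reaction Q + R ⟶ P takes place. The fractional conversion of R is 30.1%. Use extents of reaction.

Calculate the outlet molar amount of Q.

360 mol

R reacted = 0.301 × 146 = 43.95 mol; ν_R = −1, so ξ = 43.95/1 = 43.95 mol.
Outlet amounts (n = n₀ + ν ξ):
  Q: 404 − 1(43.95) = 360.1
  R: 146 − 1(43.95) = 102.1
  P: 0 + 1(43.95) = 43.95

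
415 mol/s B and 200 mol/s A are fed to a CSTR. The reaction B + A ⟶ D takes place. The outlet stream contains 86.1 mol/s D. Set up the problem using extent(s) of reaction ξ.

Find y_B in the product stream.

For D: n = n₀ + 1ξ → 86.1 = 0 + 1ξ, giving ξ = 86.1 mol/s.
Outlet amounts (n = n₀ + ν ξ):
  B: 415 − 1(86.1) = 328.9
  A: 200 − 1(86.1) = 113.9
  D: 0 + 1(86.1) = 86.1
Total out = 528.9 mol/s; y_B = 328.9 / 528.9 = 0.6219.

0.622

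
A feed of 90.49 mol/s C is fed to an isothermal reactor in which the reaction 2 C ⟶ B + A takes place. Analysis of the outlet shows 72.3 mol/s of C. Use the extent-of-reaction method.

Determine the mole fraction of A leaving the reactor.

For C: n = n₀ − 2ξ → 72.3 = 90.49 − 2ξ, giving ξ = 9.095 mol/s.
Outlet amounts (n = n₀ + ν ξ):
  C: 90.49 − 2(9.095) = 72.3
  B: 0 + 1(9.095) = 9.095
  A: 0 + 1(9.095) = 9.095
Total out = 90.49 mol/s; y_A = 9.095 / 90.49 = 0.1005.

0.101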